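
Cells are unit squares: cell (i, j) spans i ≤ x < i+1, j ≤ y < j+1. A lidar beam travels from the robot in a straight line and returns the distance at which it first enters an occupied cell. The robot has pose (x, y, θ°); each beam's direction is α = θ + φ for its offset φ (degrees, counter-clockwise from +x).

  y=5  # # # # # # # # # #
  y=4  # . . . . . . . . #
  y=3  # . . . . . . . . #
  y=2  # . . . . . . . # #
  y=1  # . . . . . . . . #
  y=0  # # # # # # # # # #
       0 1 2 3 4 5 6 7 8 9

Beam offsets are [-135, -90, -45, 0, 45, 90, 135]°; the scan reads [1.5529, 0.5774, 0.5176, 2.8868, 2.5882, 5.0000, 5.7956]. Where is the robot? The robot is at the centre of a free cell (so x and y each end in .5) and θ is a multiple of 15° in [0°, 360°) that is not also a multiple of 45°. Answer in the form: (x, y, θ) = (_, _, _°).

Candidates: 31 free-cell centres × 16 headings = 496 poses. Raycast each; keep the one whose scan matches to 4 dp.
  (7.5, 2.5, 120°): beam 1 = 0.5176 ≠ 1.5529 ✗
  (7.5, 2.5, 30°): beam 2 = 1.7321 ≠ 0.5774 ✗
  (5.5, 1.5, 240°): beam 1 = 3.6235 ≠ 1.5529 ✗
  (5.5, 1.5, 30°): beam 1 = 0.5176 ≠ 1.5529 ✗
  …
  (7.5, 2.5, 60°): r_1=1.5529, r_2=0.5774, r_3=0.5176, r_4=2.8868, r_5=2.5882, r_6=5.0000, r_7=5.7956 — all match ✓
No second candidate reproduces the full scan.

(x, y, θ) = (7.5, 2.5, 60°)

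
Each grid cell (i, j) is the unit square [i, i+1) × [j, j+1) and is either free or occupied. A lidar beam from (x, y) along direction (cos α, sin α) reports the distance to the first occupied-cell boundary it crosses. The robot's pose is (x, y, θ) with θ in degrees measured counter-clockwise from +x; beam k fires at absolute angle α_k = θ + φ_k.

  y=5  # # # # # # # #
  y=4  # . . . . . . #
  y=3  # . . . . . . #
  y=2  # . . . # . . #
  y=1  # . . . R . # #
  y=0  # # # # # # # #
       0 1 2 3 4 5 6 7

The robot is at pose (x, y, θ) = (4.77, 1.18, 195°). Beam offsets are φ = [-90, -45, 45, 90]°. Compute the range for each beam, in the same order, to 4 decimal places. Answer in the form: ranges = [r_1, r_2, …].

beam 1: φ=-90°, α=105°
  cosα=-0.2588 sinα=0.9659 | (4,1) | tMaxX 2.9751 tMaxY 0.8489 | tΔX 3.8637 tΔY 1.0353
    t=0.8489 [y] (4,2) — stop
  → r_1 = 0.8489
beam 2: φ=-45°, α=150°
  cosα=-0.8660 sinα=0.5000 | (4,1) | tMaxX 0.8891 tMaxY 1.6400 | tΔX 1.1547 tΔY 2.0000
    t=0.8891 [x] (3,1)
    t=1.6400 [y] (3,2)
    t=2.0438 [x] (2,2)
    t=3.1985 [x] (1,2)
    t=3.6400 [y] (1,3)
    t=4.3532 [x] (0,3) — stop
  → r_2 = 4.3532
beam 3: φ=45°, α=240°
  cosα=-0.5000 sinα=-0.8660 | (4,1) | tMaxX 1.5400 tMaxY 0.2078 | tΔX 2.0000 tΔY 1.1547
    t=0.2078 [y] (4,0) — stop
  → r_3 = 0.2078
beam 4: φ=90°, α=285°
  cosα=0.2588 sinα=-0.9659 | (4,1) | tMaxX 0.8887 tMaxY 0.1863 | tΔX 3.8637 tΔY 1.0353
    t=0.1863 [y] (4,0) — stop
  → r_4 = 0.1863

ranges = [0.8489, 4.3532, 0.2078, 0.1863]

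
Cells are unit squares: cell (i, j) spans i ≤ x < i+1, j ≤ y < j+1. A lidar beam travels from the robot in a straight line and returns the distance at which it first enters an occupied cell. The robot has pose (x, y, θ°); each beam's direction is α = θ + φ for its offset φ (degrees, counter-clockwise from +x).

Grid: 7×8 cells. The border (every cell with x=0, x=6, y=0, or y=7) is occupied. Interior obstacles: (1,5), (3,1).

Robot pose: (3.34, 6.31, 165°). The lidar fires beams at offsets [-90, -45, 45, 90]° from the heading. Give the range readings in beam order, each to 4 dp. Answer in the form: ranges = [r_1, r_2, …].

ranges = [0.7143, 0.7967, 1.5473, 5.4973]

beam 1: φ=-90°, α=75°
  cosα=0.2588 sinα=0.9659 | (3,6) | tMaxX 2.5500 tMaxY 0.7143 | tΔX 3.8637 tΔY 1.0353
    t=0.7143 [y] (3,7) — stop
  → r_1 = 0.7143
beam 2: φ=-45°, α=120°
  cosα=-0.5000 sinα=0.8660 | (3,6) | tMaxX 0.6800 tMaxY 0.7967 | tΔX 2.0000 tΔY 1.1547
    t=0.6800 [x] (2,6)
    t=0.7967 [y] (2,7) — stop
  → r_2 = 0.7967
beam 3: φ=45°, α=210°
  cosα=-0.8660 sinα=-0.5000 | (3,6) | tMaxX 0.3926 tMaxY 0.6200 | tΔX 1.1547 tΔY 2.0000
    t=0.3926 [x] (2,6)
    t=0.6200 [y] (2,5)
    t=1.5473 [x] (1,5) — stop
  → r_3 = 1.5473
beam 4: φ=90°, α=255°
  cosα=-0.2588 sinα=-0.9659 | (3,6) | tMaxX 1.3137 tMaxY 0.3209 | tΔX 3.8637 tΔY 1.0353
    t=0.3209 [y] (3,5)
    t=1.3137 [x] (2,5)
    t=1.3562 [y] (2,4)
    t=2.3915 [y] (2,3)
    t=3.4268 [y] (2,2)
    t=4.4620 [y] (2,1)
    t=5.1774 [x] (1,1)
    t=5.4973 [y] (1,0) — stop
  → r_4 = 5.4973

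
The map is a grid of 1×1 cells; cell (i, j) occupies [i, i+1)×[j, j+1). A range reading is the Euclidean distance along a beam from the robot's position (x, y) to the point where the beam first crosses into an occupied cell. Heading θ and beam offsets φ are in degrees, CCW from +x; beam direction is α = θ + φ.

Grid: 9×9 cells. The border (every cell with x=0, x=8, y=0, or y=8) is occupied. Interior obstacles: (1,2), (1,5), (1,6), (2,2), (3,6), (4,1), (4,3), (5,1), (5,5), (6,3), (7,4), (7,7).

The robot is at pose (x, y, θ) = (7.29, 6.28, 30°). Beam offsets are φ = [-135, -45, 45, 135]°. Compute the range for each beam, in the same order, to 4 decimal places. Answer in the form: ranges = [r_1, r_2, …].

beam 1: φ=-135°, α=255°
  dir = (cos 255°, sin 255°) = (-0.2588, -0.9659); from cell (7,6)
  next x-line at t=1.1205, next y-line at t=0.2899; Δt_x=3.8637, Δt_y=1.0353
    y: enter (7,5) at t=0.2899
    x: enter (6,5) at t=1.1205
    y: enter (6,4) at t=1.3252
    y: enter (6,3) at t=2.3604 ← occupied
  → r_1 = 2.3604
beam 2: φ=-45°, α=345°
  dir = (cos 345°, sin 345°) = (0.9659, -0.2588); from cell (7,6)
  next x-line at t=0.7350, next y-line at t=1.0818; Δt_x=1.0353, Δt_y=3.8637
    x: enter (8,6) at t=0.7350 ← occupied
  → r_2 = 0.7350
beam 3: φ=45°, α=75°
  dir = (cos 75°, sin 75°) = (0.2588, 0.9659); from cell (7,6)
  next x-line at t=2.7432, next y-line at t=0.7454; Δt_x=3.8637, Δt_y=1.0353
    y: enter (7,7) at t=0.7454 ← occupied
  → r_3 = 0.7454
beam 4: φ=135°, α=165°
  dir = (cos 165°, sin 165°) = (-0.9659, 0.2588); from cell (7,6)
  next x-line at t=0.3002, next y-line at t=2.7819; Δt_x=1.0353, Δt_y=3.8637
    x: enter (6,6) at t=0.3002
    x: enter (5,6) at t=1.3355
    x: enter (4,6) at t=2.3708
    y: enter (4,7) at t=2.7819
    x: enter (3,7) at t=3.4061
    x: enter (2,7) at t=4.4413
    x: enter (1,7) at t=5.4766
    x: enter (0,7) at t=6.5119 ← occupied
  → r_4 = 6.5119

ranges = [2.3604, 0.7350, 0.7454, 6.5119]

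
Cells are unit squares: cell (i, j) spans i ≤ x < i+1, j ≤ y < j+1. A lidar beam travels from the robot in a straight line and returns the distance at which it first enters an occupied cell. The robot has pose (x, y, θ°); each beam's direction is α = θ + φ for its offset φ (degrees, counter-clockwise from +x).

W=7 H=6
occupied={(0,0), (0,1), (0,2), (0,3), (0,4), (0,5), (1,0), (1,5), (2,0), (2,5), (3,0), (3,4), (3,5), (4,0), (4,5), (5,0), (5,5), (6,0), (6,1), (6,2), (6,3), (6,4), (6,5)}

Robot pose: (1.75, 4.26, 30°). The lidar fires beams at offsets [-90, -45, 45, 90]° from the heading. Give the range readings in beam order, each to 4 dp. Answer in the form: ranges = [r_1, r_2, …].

ranges = [3.7643, 4.3999, 0.7661, 0.8545]

beam 1: φ=-90°, α=300°
  d=(0.5000,-0.8660)  start (1,4)  tX=0.5000 tY=0.3002  stride 1/|dx|=2.0000 1/|dy|=1.1547
    cross y-line → (1,3), t=0.3002
    cross x-line → (2,3), t=0.5000
    cross y-line → (2,2), t=1.4549
    cross x-line → (3,2), t=2.5000
    cross y-line → (3,1), t=2.6096
    cross y-line → (3,0), t=3.7643 (wall)
  → r_1 = 3.7643
beam 2: φ=-45°, α=345°
  d=(0.9659,-0.2588)  start (1,4)  tX=0.2588 tY=1.0046  stride 1/|dx|=1.0353 1/|dy|=3.8637
    cross x-line → (2,4), t=0.2588
    cross y-line → (2,3), t=1.0046
    cross x-line → (3,3), t=1.2941
    cross x-line → (4,3), t=2.3294
    cross x-line → (5,3), t=3.3646
    cross x-line → (6,3), t=4.3999 (wall)
  → r_2 = 4.3999
beam 3: φ=45°, α=75°
  d=(0.2588,0.9659)  start (1,4)  tX=0.9659 tY=0.7661  stride 1/|dx|=3.8637 1/|dy|=1.0353
    cross y-line → (1,5), t=0.7661 (wall)
  → r_3 = 0.7661
beam 4: φ=90°, α=120°
  d=(-0.5000,0.8660)  start (1,4)  tX=1.5000 tY=0.8545  stride 1/|dx|=2.0000 1/|dy|=1.1547
    cross y-line → (1,5), t=0.8545 (wall)
  → r_4 = 0.8545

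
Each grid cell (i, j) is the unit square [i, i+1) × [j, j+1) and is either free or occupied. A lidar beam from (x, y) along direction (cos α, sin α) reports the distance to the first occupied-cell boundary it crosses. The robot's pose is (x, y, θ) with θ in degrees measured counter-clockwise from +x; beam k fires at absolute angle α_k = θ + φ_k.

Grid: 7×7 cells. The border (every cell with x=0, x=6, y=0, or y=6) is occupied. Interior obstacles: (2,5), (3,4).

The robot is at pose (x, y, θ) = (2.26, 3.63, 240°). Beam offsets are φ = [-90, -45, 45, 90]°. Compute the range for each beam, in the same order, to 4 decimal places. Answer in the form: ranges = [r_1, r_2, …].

ranges = [1.4549, 1.3044, 2.7228, 4.3186]

beam 1: φ=-90°, α=150°
  d=(-0.8660,0.5000)  start (2,3)  tX=0.3002 tY=0.7400  stride 1/|dx|=1.1547 1/|dy|=2.0000
    cross x-line → (1,3), t=0.3002
    cross y-line → (1,4), t=0.7400
    cross x-line → (0,4), t=1.4549 (wall)
  → r_1 = 1.4549
beam 2: φ=-45°, α=195°
  d=(-0.9659,-0.2588)  start (2,3)  tX=0.2692 tY=2.4341  stride 1/|dx|=1.0353 1/|dy|=3.8637
    cross x-line → (1,3), t=0.2692
    cross x-line → (0,3), t=1.3044 (wall)
  → r_2 = 1.3044
beam 3: φ=45°, α=285°
  d=(0.2588,-0.9659)  start (2,3)  tX=2.8591 tY=0.6522  stride 1/|dx|=3.8637 1/|dy|=1.0353
    cross y-line → (2,2), t=0.6522
    cross y-line → (2,1), t=1.6875
    cross y-line → (2,0), t=2.7228 (wall)
  → r_3 = 2.7228
beam 4: φ=90°, α=330°
  d=(0.8660,-0.5000)  start (2,3)  tX=0.8545 tY=1.2600  stride 1/|dx|=1.1547 1/|dy|=2.0000
    cross x-line → (3,3), t=0.8545
    cross y-line → (3,2), t=1.2600
    cross x-line → (4,2), t=2.0092
    cross x-line → (5,2), t=3.1639
    cross y-line → (5,1), t=3.2600
    cross x-line → (6,1), t=4.3186 (wall)
  → r_4 = 4.3186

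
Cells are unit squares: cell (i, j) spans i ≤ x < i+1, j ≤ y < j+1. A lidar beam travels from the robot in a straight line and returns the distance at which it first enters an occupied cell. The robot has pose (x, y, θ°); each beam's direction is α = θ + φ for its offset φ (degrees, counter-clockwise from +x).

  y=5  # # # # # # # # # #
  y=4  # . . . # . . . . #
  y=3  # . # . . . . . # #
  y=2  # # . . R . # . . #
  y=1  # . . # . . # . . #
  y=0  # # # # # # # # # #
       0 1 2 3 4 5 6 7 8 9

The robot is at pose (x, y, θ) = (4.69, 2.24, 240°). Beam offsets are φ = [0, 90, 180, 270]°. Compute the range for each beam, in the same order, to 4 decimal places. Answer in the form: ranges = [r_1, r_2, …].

ranges = [1.3800, 1.5127, 3.1870, 1.9514]

beam 1: φ=0°, α=240°
  dir = (cos 240°, sin 240°) = (-0.5000, -0.8660); from cell (4,2)
  next x-line at t=1.3800, next y-line at t=0.2771; Δt_x=2.0000, Δt_y=1.1547
    y: enter (4,1) at t=0.2771
    x: enter (3,1) at t=1.3800 ← occupied
  → r_1 = 1.3800
beam 2: φ=90°, α=330°
  dir = (cos 330°, sin 330°) = (0.8660, -0.5000); from cell (4,2)
  next x-line at t=0.3580, next y-line at t=0.4800; Δt_x=1.1547, Δt_y=2.0000
    x: enter (5,2) at t=0.3580
    y: enter (5,1) at t=0.4800
    x: enter (6,1) at t=1.5127 ← occupied
  → r_2 = 1.5127
beam 3: φ=180°, α=60°
  dir = (cos 60°, sin 60°) = (0.5000, 0.8660); from cell (4,2)
  next x-line at t=0.6200, next y-line at t=0.8776; Δt_x=2.0000, Δt_y=1.1547
    x: enter (5,2) at t=0.6200
    y: enter (5,3) at t=0.8776
    y: enter (5,4) at t=2.0323
    x: enter (6,4) at t=2.6200
    y: enter (6,5) at t=3.1870 ← occupied
  → r_3 = 3.1870
beam 4: φ=270°, α=150°
  dir = (cos 150°, sin 150°) = (-0.8660, 0.5000); from cell (4,2)
  next x-line at t=0.7967, next y-line at t=1.5200; Δt_x=1.1547, Δt_y=2.0000
    x: enter (3,2) at t=0.7967
    y: enter (3,3) at t=1.5200
    x: enter (2,3) at t=1.9514 ← occupied
  → r_4 = 1.9514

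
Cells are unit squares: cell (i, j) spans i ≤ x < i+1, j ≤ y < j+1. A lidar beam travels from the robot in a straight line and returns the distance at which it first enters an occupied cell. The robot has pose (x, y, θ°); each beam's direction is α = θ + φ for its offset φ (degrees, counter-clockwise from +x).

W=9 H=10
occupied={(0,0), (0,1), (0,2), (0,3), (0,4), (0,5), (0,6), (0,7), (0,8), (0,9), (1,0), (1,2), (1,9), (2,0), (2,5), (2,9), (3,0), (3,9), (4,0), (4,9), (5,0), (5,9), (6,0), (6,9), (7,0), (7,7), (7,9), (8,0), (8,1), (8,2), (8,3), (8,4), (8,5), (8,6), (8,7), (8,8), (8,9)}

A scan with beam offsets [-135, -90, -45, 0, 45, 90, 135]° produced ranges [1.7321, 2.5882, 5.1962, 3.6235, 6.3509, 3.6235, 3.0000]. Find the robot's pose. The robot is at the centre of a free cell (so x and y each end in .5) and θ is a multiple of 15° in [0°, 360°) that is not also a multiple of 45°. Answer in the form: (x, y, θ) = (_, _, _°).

The pose lattice has 53·16 = 848 candidates. Test each by forward raycasting.
  (7.5, 2.5, 15°): beam 2 = 1.5529 ≠ 2.5882 ✗
  (7.5, 8.5, 210°): beam 1 = 0.5176 ≠ 1.7321 ✗
  (5.5, 7.5, 240°): beam 1 = 1.5529 ≠ 1.7321 ✗
  (3.5, 1.5, 300°): beam 1 = 1.9319 ≠ 1.7321 ✗
  …
  (6.5, 4.5, 165°): r_1=1.7321, r_2=2.5882, r_3=5.1962, r_4=3.6235, r_5=6.3509, r_6=3.6235, r_7=3.0000 — all match ✓
Unique over the lattice → pose = (6.5, 4.5, 165°).

(x, y, θ) = (6.5, 4.5, 165°)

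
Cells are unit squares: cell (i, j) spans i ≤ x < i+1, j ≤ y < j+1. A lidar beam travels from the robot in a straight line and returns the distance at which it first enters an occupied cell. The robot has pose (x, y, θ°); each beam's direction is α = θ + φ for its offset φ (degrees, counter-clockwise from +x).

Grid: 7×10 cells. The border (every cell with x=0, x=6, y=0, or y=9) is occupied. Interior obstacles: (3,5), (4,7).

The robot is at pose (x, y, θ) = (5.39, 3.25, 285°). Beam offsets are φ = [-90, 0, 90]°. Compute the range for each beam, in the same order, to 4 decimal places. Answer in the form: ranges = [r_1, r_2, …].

beam 1: φ=-90°, α=195°
  d=(-0.9659,-0.2588)  start (5,3)  tX=0.4038 tY=0.9659  stride 1/|dx|=1.0353 1/|dy|=3.8637
    cross x-line → (4,3), t=0.4038
    cross y-line → (4,2), t=0.9659
    cross x-line → (3,2), t=1.4390
    cross x-line → (2,2), t=2.4743
    cross x-line → (1,2), t=3.5096
    cross x-line → (0,2), t=4.5449 (wall)
  → r_1 = 4.5449
beam 2: φ=0°, α=285°
  d=(0.2588,-0.9659)  start (5,3)  tX=2.3569 tY=0.2588  stride 1/|dx|=3.8637 1/|dy|=1.0353
    cross y-line → (5,2), t=0.2588
    cross y-line → (5,1), t=1.2941
    cross y-line → (5,0), t=2.3294 (wall)
  → r_2 = 2.3294
beam 3: φ=90°, α=15°
  d=(0.9659,0.2588)  start (5,3)  tX=0.6315 tY=2.8978  stride 1/|dx|=1.0353 1/|dy|=3.8637
    cross x-line → (6,3), t=0.6315 (wall)
  → r_3 = 0.6315

ranges = [4.5449, 2.3294, 0.6315]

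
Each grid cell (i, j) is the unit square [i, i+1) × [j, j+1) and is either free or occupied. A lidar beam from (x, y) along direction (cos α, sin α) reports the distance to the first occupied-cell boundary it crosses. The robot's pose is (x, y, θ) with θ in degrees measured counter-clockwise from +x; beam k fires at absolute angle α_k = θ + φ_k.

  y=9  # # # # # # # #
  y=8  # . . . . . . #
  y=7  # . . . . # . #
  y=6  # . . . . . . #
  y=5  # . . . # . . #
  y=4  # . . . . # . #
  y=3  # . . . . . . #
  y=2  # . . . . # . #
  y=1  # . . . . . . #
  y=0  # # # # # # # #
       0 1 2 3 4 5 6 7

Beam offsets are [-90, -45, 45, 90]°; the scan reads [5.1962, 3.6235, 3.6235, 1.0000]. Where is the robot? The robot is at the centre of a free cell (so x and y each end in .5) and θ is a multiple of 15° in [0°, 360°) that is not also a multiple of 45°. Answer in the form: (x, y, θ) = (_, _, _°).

(x, y, θ) = (1.5, 5.5, 30°)

The pose lattice has 44·16 = 704 candidates. Test each by forward raycasting.
  (4.5, 2.5, 285°): beam 1 = 3.6235 ≠ 5.1962 ✗
  (4.5, 3.5, 60°): beam 1 = 1.0000 ≠ 5.1962 ✗
  (1.5, 3.5, 240°): beam 1 = 0.5774 ≠ 5.1962 ✗
  (3.5, 1.5, 255°): beam 1 = 2.5882 ≠ 5.1962 ✗
  (2.5, 3.5, 75°): beam 1 = 2.5882 ≠ 5.1962 ✗
  …
  (1.5, 5.5, 30°): r_1=5.1962, r_2=3.6235, r_3=3.6235, r_4=1.0000 — all match ✓
Only this pose fits every beam.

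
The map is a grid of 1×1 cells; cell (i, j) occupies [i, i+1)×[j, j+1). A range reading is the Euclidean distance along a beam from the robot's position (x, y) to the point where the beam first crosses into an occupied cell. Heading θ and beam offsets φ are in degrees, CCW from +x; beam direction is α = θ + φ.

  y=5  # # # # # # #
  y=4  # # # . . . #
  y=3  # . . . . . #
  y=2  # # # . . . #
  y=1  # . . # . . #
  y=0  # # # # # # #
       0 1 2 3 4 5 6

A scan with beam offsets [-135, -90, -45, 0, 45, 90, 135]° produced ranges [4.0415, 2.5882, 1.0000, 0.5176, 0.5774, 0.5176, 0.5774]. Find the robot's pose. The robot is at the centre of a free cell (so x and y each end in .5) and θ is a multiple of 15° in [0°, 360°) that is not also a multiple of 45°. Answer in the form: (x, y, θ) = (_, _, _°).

Enumerate (i+0.5, j+0.5, θ) over the 15 free cells and 16 admissible headings. For each, cast all 7 beams and compare to the given ranges.
  (4.5, 3.5, 120°): beam 1 = 1.5529 ≠ 4.0415 ✗
  (2.5, 3.5, 240°): beam 1 = 0.5176 ≠ 4.0415 ✗
  (1.5, 1.5, 105°): beam 1 = 1.0000 ≠ 4.0415 ✗
  (5.5, 1.5, 345°): beam 1 = 1.0000 ≠ 4.0415 ✗
  (2.5, 3.5, 300°): beam 1 = 1.5529 ≠ 4.0415 ✗
  …
  (3.5, 4.5, 75°): r_1=4.0415, r_2=2.5882, r_3=1.0000, r_4=0.5176, r_5=0.5774, r_6=0.5176, r_7=0.5774 — all match ✓
No second candidate reproduces the full scan.

(x, y, θ) = (3.5, 4.5, 75°)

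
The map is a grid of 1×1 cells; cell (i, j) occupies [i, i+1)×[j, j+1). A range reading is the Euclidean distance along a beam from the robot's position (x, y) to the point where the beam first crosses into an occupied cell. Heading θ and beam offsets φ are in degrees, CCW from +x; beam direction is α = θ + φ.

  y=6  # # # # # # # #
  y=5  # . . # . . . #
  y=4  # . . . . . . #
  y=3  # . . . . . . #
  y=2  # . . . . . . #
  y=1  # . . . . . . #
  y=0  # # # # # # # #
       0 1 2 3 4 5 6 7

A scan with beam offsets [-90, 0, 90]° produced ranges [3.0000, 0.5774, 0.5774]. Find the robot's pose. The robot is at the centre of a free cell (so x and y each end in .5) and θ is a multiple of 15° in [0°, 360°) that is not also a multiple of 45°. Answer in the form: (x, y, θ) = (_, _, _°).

(x, y, θ) = (2.5, 5.5, 330°)

Enumerate (i+0.5, j+0.5, θ) over the 29 free cells and 16 admissible headings. For each, cast all 3 beams and compare to the given ranges.
  (5.5, 2.5, 60°): beam 1 = 1.7321 ≠ 3.0000 ✗
  (4.5, 3.5, 75°): beam 1 = 2.5882 ≠ 3.0000 ✗
  (6.5, 5.5, 195°): beam 1 = 0.5176 ≠ 3.0000 ✗
  (2.5, 3.5, 345°): beam 1 = 2.5882 ≠ 3.0000 ✗
  (1.5, 5.5, 105°): beam 1 = 1.5529 ≠ 3.0000 ✗
  …
  (2.5, 5.5, 330°): r_1=3.0000, r_2=0.5774, r_3=0.5774 — all match ✓
Unique over the lattice → pose = (2.5, 5.5, 330°).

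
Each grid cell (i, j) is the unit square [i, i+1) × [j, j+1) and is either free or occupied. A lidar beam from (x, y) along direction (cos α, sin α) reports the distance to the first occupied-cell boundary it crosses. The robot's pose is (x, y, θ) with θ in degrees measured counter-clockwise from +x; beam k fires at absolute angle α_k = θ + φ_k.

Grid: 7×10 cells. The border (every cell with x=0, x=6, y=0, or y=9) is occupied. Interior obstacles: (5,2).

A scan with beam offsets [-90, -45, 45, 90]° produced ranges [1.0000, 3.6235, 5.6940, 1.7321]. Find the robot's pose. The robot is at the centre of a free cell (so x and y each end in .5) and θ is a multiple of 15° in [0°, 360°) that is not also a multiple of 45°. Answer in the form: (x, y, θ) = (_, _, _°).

Enumerate (i+0.5, j+0.5, θ) over the 39 free cells and 16 admissible headings. For each, cast all 4 beams and compare to the given ranges.
  (5.5, 6.5, 255°): beam 1 = 4.6587 ≠ 1.0000 ✗
  (5.5, 7.5, 150°): beam 2 = 1.5529 ≠ 3.6235 ✗
  (3.5, 4.5, 195°): beam 1 = 4.6587 ≠ 1.0000 ✗
  (4.5, 3.5, 285°): beam 1 = 3.6235 ≠ 1.0000 ✗
  (3.5, 5.5, 105°): beam 1 = 2.5882 ≠ 1.0000 ✗
  …
  (4.5, 8.5, 240°): r_1=1.0000, r_2=3.6235, r_3=5.6940, r_4=1.7321 — all match ✓
No second candidate reproduces the full scan.

(x, y, θ) = (4.5, 8.5, 240°)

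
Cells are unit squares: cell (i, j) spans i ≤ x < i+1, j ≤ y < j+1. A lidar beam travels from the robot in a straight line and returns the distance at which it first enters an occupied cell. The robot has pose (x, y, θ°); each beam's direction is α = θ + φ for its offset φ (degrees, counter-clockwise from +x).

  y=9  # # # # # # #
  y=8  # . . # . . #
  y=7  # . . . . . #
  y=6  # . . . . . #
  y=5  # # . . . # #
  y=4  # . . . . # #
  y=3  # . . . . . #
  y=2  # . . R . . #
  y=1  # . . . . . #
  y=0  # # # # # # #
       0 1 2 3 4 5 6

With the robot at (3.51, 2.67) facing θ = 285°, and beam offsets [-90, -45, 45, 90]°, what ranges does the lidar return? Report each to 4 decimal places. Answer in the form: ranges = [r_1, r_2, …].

beam 1: φ=-90°, α=195°
  d=(-0.9659,-0.2588)  start (3,2)  tX=0.5280 tY=2.5887  stride 1/|dx|=1.0353 1/|dy|=3.8637
    cross x-line → (2,2), t=0.5280
    cross x-line → (1,2), t=1.5633
    cross y-line → (1,1), t=2.5887
    cross x-line → (0,1), t=2.5985 (wall)
  → r_1 = 2.5985
beam 2: φ=-45°, α=240°
  d=(-0.5000,-0.8660)  start (3,2)  tX=1.0200 tY=0.7736  stride 1/|dx|=2.0000 1/|dy|=1.1547
    cross y-line → (3,1), t=0.7736
    cross x-line → (2,1), t=1.0200
    cross y-line → (2,0), t=1.9283 (wall)
  → r_2 = 1.9283
beam 3: φ=45°, α=330°
  d=(0.8660,-0.5000)  start (3,2)  tX=0.5658 tY=1.3400  stride 1/|dx|=1.1547 1/|dy|=2.0000
    cross x-line → (4,2), t=0.5658
    cross y-line → (4,1), t=1.3400
    cross x-line → (5,1), t=1.7205
    cross x-line → (6,1), t=2.8752 (wall)
  → r_3 = 2.8752
beam 4: φ=90°, α=15°
  d=(0.9659,0.2588)  start (3,2)  tX=0.5073 tY=1.2750  stride 1/|dx|=1.0353 1/|dy|=3.8637
    cross x-line → (4,2), t=0.5073
    cross y-line → (4,3), t=1.2750
    cross x-line → (5,3), t=1.5426
    cross x-line → (6,3), t=2.5778 (wall)
  → r_4 = 2.5778

ranges = [2.5985, 1.9283, 2.8752, 2.5778]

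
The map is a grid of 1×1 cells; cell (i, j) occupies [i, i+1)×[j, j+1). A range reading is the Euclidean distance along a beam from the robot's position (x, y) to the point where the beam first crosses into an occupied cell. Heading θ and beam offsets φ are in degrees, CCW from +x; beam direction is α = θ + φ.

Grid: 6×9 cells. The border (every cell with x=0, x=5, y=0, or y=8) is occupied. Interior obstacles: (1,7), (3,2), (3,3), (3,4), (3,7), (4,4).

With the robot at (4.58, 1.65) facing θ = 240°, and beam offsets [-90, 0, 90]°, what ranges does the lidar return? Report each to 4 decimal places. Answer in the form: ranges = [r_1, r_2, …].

beam 1: φ=-90°, α=150°
  dir = (cos 150°, sin 150°) = (-0.8660, 0.5000); from cell (4,1)
  next x-line at t=0.6697, next y-line at t=0.7000; Δt_x=1.1547, Δt_y=2.0000
    x: enter (3,1) at t=0.6697
    y: enter (3,2) at t=0.7000 ← occupied
  → r_1 = 0.7000
beam 2: φ=0°, α=240°
  dir = (cos 240°, sin 240°) = (-0.5000, -0.8660); from cell (4,1)
  next x-line at t=1.1600, next y-line at t=0.7506; Δt_x=2.0000, Δt_y=1.1547
    y: enter (4,0) at t=0.7506 ← occupied
  → r_2 = 0.7506
beam 3: φ=90°, α=330°
  dir = (cos 330°, sin 330°) = (0.8660, -0.5000); from cell (4,1)
  next x-line at t=0.4850, next y-line at t=1.3000; Δt_x=1.1547, Δt_y=2.0000
    x: enter (5,1) at t=0.4850 ← occupied
  → r_3 = 0.4850

ranges = [0.7000, 0.7506, 0.4850]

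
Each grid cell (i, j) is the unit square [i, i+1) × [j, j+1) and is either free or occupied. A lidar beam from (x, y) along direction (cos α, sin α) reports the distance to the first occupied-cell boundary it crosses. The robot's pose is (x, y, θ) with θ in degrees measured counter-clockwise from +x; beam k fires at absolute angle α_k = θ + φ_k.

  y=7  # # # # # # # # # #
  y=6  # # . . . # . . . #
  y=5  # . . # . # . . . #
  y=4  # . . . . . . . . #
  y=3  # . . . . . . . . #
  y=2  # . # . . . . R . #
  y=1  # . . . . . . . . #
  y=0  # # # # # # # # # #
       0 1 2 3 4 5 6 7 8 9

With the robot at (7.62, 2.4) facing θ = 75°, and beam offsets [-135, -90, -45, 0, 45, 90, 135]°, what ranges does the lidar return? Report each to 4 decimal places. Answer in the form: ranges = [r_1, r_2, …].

ranges = [1.6166, 1.4287, 1.5935, 4.7623, 3.2400, 6.8535, 2.8000]

beam 1: φ=-135°, α=300°
  d=(0.5000,-0.8660)  start (7,2)  tX=0.7600 tY=0.4619  stride 1/|dx|=2.0000 1/|dy|=1.1547
    cross y-line → (7,1), t=0.4619
    cross x-line → (8,1), t=0.7600
    cross y-line → (8,0), t=1.6166 (wall)
  → r_1 = 1.6166
beam 2: φ=-90°, α=345°
  d=(0.9659,-0.2588)  start (7,2)  tX=0.3934 tY=1.5455  stride 1/|dx|=1.0353 1/|dy|=3.8637
    cross x-line → (8,2), t=0.3934
    cross x-line → (9,2), t=1.4287 (wall)
  → r_2 = 1.4287
beam 3: φ=-45°, α=30°
  d=(0.8660,0.5000)  start (7,2)  tX=0.4388 tY=1.2000  stride 1/|dx|=1.1547 1/|dy|=2.0000
    cross x-line → (8,2), t=0.4388
    cross y-line → (8,3), t=1.2000
    cross x-line → (9,3), t=1.5935 (wall)
  → r_3 = 1.5935
beam 4: φ=0°, α=75°
  d=(0.2588,0.9659)  start (7,2)  tX=1.4682 tY=0.6212  stride 1/|dx|=3.8637 1/|dy|=1.0353
    cross y-line → (7,3), t=0.6212
    cross x-line → (8,3), t=1.4682
    cross y-line → (8,4), t=1.6564
    cross y-line → (8,5), t=2.6917
    cross y-line → (8,6), t=3.7270
    cross y-line → (8,7), t=4.7623 (wall)
  → r_4 = 4.7623
beam 5: φ=45°, α=120°
  d=(-0.5000,0.8660)  start (7,2)  tX=1.2400 tY=0.6928  stride 1/|dx|=2.0000 1/|dy|=1.1547
    cross y-line → (7,3), t=0.6928
    cross x-line → (6,3), t=1.2400
    cross y-line → (6,4), t=1.8475
    cross y-line → (6,5), t=3.0022
    cross x-line → (5,5), t=3.2400 (wall)
  → r_5 = 3.2400
beam 6: φ=90°, α=165°
  d=(-0.9659,0.2588)  start (7,2)  tX=0.6419 tY=2.3182  stride 1/|dx|=1.0353 1/|dy|=3.8637
    cross x-line → (6,2), t=0.6419
    cross x-line → (5,2), t=1.6771
    cross y-line → (5,3), t=2.3182
    cross x-line → (4,3), t=2.7124
    cross x-line → (3,3), t=3.7477
    cross x-line → (2,3), t=4.7830
    cross x-line → (1,3), t=5.8183
    cross y-line → (1,4), t=6.1819
    cross x-line → (0,4), t=6.8535 (wall)
  → r_6 = 6.8535
beam 7: φ=135°, α=210°
  d=(-0.8660,-0.5000)  start (7,2)  tX=0.7159 tY=0.8000  stride 1/|dx|=1.1547 1/|dy|=2.0000
    cross x-line → (6,2), t=0.7159
    cross y-line → (6,1), t=0.8000
    cross x-line → (5,1), t=1.8706
    cross y-line → (5,0), t=2.8000 (wall)
  → r_7 = 2.8000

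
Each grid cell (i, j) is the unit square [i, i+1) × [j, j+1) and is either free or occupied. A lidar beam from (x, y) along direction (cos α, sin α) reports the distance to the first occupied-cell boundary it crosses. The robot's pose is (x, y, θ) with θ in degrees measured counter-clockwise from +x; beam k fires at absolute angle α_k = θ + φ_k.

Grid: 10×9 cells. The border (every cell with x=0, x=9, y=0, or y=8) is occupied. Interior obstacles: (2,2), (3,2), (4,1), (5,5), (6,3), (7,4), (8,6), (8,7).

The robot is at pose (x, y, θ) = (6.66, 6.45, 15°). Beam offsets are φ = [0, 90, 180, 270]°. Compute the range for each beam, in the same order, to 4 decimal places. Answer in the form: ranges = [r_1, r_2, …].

beam 1: φ=0°, α=15°
  cosα=0.9659 sinα=0.2588 | (6,6) | tMaxX 0.3520 tMaxY 2.1250 | tΔX 1.0353 tΔY 3.8637
    t=0.3520 [x] (7,6)
    t=1.3873 [x] (8,6) — stop
  → r_1 = 1.3873
beam 2: φ=90°, α=105°
  cosα=-0.2588 sinα=0.9659 | (6,6) | tMaxX 2.5500 tMaxY 0.5694 | tΔX 3.8637 tΔY 1.0353
    t=0.5694 [y] (6,7)
    t=1.6047 [y] (6,8) — stop
  → r_2 = 1.6047
beam 3: φ=180°, α=195°
  cosα=-0.9659 sinα=-0.2588 | (6,6) | tMaxX 0.6833 tMaxY 1.7387 | tΔX 1.0353 tΔY 3.8637
    t=0.6833 [x] (5,6)
    t=1.7186 [x] (4,6)
    t=1.7387 [y] (4,5)
    t=2.7538 [x] (3,5)
    t=3.7891 [x] (2,5)
    t=4.8244 [x] (1,5)
    t=5.6024 [y] (1,4)
    t=5.8597 [x] (0,4) — stop
  → r_3 = 5.8597
beam 4: φ=270°, α=285°
  cosα=0.2588 sinα=-0.9659 | (6,6) | tMaxX 1.3137 tMaxY 0.4659 | tΔX 3.8637 tΔY 1.0353
    t=0.4659 [y] (6,5)
    t=1.3137 [x] (7,5)
    t=1.5012 [y] (7,4) — stop
  → r_4 = 1.5012

ranges = [1.3873, 1.6047, 5.8597, 1.5012]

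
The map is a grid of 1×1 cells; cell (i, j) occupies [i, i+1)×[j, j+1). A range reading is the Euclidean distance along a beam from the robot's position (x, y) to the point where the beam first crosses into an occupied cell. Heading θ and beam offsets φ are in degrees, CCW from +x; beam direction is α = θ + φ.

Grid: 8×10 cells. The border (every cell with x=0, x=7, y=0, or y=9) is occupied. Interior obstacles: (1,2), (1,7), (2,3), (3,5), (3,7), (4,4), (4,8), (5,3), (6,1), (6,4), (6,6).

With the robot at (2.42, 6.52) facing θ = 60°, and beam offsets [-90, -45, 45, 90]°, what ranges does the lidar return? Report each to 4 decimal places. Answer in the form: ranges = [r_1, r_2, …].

beam 1: φ=-90°, α=330°
  dir = (cos 330°, sin 330°) = (0.8660, -0.5000); from cell (2,6)
  next x-line at t=0.6697, next y-line at t=1.0400; Δt_x=1.1547, Δt_y=2.0000
    x: enter (3,6) at t=0.6697
    y: enter (3,5) at t=1.0400 ← occupied
  → r_1 = 1.0400
beam 2: φ=-45°, α=15°
  dir = (cos 15°, sin 15°) = (0.9659, 0.2588); from cell (2,6)
  next x-line at t=0.6005, next y-line at t=1.8546; Δt_x=1.0353, Δt_y=3.8637
    x: enter (3,6) at t=0.6005
    x: enter (4,6) at t=1.6357
    y: enter (4,7) at t=1.8546
    x: enter (5,7) at t=2.6710
    x: enter (6,7) at t=3.7063
    x: enter (7,7) at t=4.7416 ← occupied
  → r_2 = 4.7416
beam 3: φ=45°, α=105°
  dir = (cos 105°, sin 105°) = (-0.2588, 0.9659); from cell (2,6)
  next x-line at t=1.6228, next y-line at t=0.4969; Δt_x=3.8637, Δt_y=1.0353
    y: enter (2,7) at t=0.4969
    y: enter (2,8) at t=1.5322
    x: enter (1,8) at t=1.6228
    y: enter (1,9) at t=2.5675 ← occupied
  → r_3 = 2.5675
beam 4: φ=90°, α=150°
  dir = (cos 150°, sin 150°) = (-0.8660, 0.5000); from cell (2,6)
  next x-line at t=0.4850, next y-line at t=0.9600; Δt_x=1.1547, Δt_y=2.0000
    x: enter (1,6) at t=0.4850
    y: enter (1,7) at t=0.9600 ← occupied
  → r_4 = 0.9600

ranges = [1.0400, 4.7416, 2.5675, 0.9600]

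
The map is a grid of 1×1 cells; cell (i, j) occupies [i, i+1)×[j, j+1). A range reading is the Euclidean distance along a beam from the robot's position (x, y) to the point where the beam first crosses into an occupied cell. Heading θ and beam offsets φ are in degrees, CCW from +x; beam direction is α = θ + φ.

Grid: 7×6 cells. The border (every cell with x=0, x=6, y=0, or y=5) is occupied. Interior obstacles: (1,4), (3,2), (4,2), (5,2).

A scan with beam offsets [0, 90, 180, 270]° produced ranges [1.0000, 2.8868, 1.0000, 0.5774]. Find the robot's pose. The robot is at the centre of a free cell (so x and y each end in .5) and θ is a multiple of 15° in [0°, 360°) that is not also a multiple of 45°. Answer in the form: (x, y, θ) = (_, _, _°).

(x, y, θ) = (2.5, 1.5, 30°)

The pose lattice has 16·16 = 256 candidates. Test each by forward raycasting.
  (3.5, 1.5, 210°): beam 2 = 0.5774 ≠ 2.8868 ✗
  (3.5, 3.5, 240°): beam 1 = 0.5774 ≠ 1.0000 ✗
  (2.5, 2.5, 120°): beam 1 = 1.7321 ≠ 1.0000 ✗
  (4.5, 4.5, 30°): beam 2 = 0.5774 ≠ 2.8868 ✗
  …
  (2.5, 1.5, 30°): r_1=1.0000, r_2=2.8868, r_3=1.0000, r_4=0.5774 — all match ✓
Unique over the lattice → pose = (2.5, 1.5, 30°).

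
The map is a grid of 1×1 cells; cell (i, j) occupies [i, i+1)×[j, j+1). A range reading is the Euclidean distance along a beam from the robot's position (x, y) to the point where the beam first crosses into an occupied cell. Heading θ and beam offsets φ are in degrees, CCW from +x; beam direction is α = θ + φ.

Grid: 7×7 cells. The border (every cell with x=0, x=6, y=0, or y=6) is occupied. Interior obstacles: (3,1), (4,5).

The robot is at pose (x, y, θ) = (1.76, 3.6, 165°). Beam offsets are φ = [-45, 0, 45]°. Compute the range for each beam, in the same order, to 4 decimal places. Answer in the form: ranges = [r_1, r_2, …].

beam 1: φ=-45°, α=120°
  cosα=-0.5000 sinα=0.8660 | (1,3) | tMaxX 1.5200 tMaxY 0.4619 | tΔX 2.0000 tΔY 1.1547
    t=0.4619 [y] (1,4)
    t=1.5200 [x] (0,4) — stop
  → r_1 = 1.5200
beam 2: φ=0°, α=165°
  cosα=-0.9659 sinα=0.2588 | (1,3) | tMaxX 0.7868 tMaxY 1.5455 | tΔX 1.0353 tΔY 3.8637
    t=0.7868 [x] (0,3) — stop
  → r_2 = 0.7868
beam 3: φ=45°, α=210°
  cosα=-0.8660 sinα=-0.5000 | (1,3) | tMaxX 0.8776 tMaxY 1.2000 | tΔX 1.1547 tΔY 2.0000
    t=0.8776 [x] (0,3) — stop
  → r_3 = 0.8776

ranges = [1.5200, 0.7868, 0.8776]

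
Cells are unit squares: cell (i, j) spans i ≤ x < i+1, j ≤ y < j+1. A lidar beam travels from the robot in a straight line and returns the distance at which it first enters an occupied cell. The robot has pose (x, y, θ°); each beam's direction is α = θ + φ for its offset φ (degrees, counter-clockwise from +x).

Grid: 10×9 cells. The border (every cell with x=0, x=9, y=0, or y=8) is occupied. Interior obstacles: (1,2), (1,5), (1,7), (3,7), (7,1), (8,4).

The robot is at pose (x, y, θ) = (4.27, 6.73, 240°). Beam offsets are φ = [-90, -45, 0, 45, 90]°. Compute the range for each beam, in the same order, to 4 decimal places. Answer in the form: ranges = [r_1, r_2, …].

beam 1: φ=-90°, α=150°
  dir = (cos 150°, sin 150°) = (-0.8660, 0.5000); from cell (4,6)
  next x-line at t=0.3118, next y-line at t=0.5400; Δt_x=1.1547, Δt_y=2.0000
    x: enter (3,6) at t=0.3118
    y: enter (3,7) at t=0.5400 ← occupied
  → r_1 = 0.5400
beam 2: φ=-45°, α=195°
  dir = (cos 195°, sin 195°) = (-0.9659, -0.2588); from cell (4,6)
  next x-line at t=0.2795, next y-line at t=2.8205; Δt_x=1.0353, Δt_y=3.8637
    x: enter (3,6) at t=0.2795
    x: enter (2,6) at t=1.3148
    x: enter (1,6) at t=2.3501
    y: enter (1,5) at t=2.8205 ← occupied
  → r_2 = 2.8205
beam 3: φ=0°, α=240°
  dir = (cos 240°, sin 240°) = (-0.5000, -0.8660); from cell (4,6)
  next x-line at t=0.5400, next y-line at t=0.8429; Δt_x=2.0000, Δt_y=1.1547
    x: enter (3,6) at t=0.5400
    y: enter (3,5) at t=0.8429
    y: enter (3,4) at t=1.9976
    x: enter (2,4) at t=2.5400
    y: enter (2,3) at t=3.1523
    y: enter (2,2) at t=4.3070
    x: enter (1,2) at t=4.5400 ← occupied
  → r_3 = 4.5400
beam 4: φ=45°, α=285°
  dir = (cos 285°, sin 285°) = (0.2588, -0.9659); from cell (4,6)
  next x-line at t=2.8205, next y-line at t=0.7558; Δt_x=3.8637, Δt_y=1.0353
    y: enter (4,5) at t=0.7558
    y: enter (4,4) at t=1.7910
    x: enter (5,4) at t=2.8205
    y: enter (5,3) at t=2.8263
    y: enter (5,2) at t=3.8616
    y: enter (5,1) at t=4.8969
    y: enter (5,0) at t=5.9321 ← occupied
  → r_4 = 5.9321
beam 5: φ=90°, α=330°
  dir = (cos 330°, sin 330°) = (0.8660, -0.5000); from cell (4,6)
  next x-line at t=0.8429, next y-line at t=1.4600; Δt_x=1.1547, Δt_y=2.0000
    x: enter (5,6) at t=0.8429
    y: enter (5,5) at t=1.4600
    x: enter (6,5) at t=1.9976
    x: enter (7,5) at t=3.1523
    y: enter (7,4) at t=3.4600
    x: enter (8,4) at t=4.3070 ← occupied
  → r_5 = 4.3070

ranges = [0.5400, 2.8205, 4.5400, 5.9321, 4.3070]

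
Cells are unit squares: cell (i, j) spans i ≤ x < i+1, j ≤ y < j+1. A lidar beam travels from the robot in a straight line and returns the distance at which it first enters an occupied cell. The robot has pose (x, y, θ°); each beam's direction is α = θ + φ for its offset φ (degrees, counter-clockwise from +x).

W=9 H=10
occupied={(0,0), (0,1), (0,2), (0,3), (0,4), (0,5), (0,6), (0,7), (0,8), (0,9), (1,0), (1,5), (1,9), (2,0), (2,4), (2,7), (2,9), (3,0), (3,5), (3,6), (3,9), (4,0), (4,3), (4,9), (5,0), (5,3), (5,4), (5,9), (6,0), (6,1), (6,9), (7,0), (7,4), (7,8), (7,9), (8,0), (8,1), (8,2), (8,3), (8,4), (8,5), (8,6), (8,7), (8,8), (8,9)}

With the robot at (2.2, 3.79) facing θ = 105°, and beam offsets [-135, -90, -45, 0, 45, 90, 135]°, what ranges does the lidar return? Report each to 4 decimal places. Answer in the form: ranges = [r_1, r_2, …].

beam 1: φ=-135°, α=330°
  cosα=0.8660 sinα=-0.5000 | (2,3) | tMaxX 0.9238 tMaxY 1.5800 | tΔX 1.1547 tΔY 2.0000
    t=0.9238 [x] (3,3)
    t=1.5800 [y] (3,2)
    t=2.0785 [x] (4,2)
    t=3.2332 [x] (5,2)
    t=3.5800 [y] (5,1)
    t=4.3879 [x] (6,1) — stop
  → r_1 = 4.3879
beam 2: φ=-90°, α=15°
  cosα=0.9659 sinα=0.2588 | (2,3) | tMaxX 0.8282 tMaxY 0.8114 | tΔX 1.0353 tΔY 3.8637
    t=0.8114 [y] (2,4) — stop
  → r_2 = 0.8114
beam 3: φ=-45°, α=60°
  cosα=0.5000 sinα=0.8660 | (2,3) | tMaxX 1.6000 tMaxY 0.2425 | tΔX 2.0000 tΔY 1.1547
    t=0.2425 [y] (2,4) — stop
  → r_3 = 0.2425
beam 4: φ=0°, α=105°
  cosα=-0.2588 sinα=0.9659 | (2,3) | tMaxX 0.7727 tMaxY 0.2174 | tΔX 3.8637 tΔY 1.0353
    t=0.2174 [y] (2,4) — stop
  → r_4 = 0.2174
beam 5: φ=45°, α=150°
  cosα=-0.8660 sinα=0.5000 | (2,3) | tMaxX 0.2309 tMaxY 0.4200 | tΔX 1.1547 tΔY 2.0000
    t=0.2309 [x] (1,3)
    t=0.4200 [y] (1,4)
    t=1.3856 [x] (0,4) — stop
  → r_5 = 1.3856
beam 6: φ=90°, α=195°
  cosα=-0.9659 sinα=-0.2588 | (2,3) | tMaxX 0.2071 tMaxY 3.0523 | tΔX 1.0353 tΔY 3.8637
    t=0.2071 [x] (1,3)
    t=1.2423 [x] (0,3) — stop
  → r_6 = 1.2423
beam 7: φ=135°, α=240°
  cosα=-0.5000 sinα=-0.8660 | (2,3) | tMaxX 0.4000 tMaxY 0.9122 | tΔX 2.0000 tΔY 1.1547
    t=0.4000 [x] (1,3)
    t=0.9122 [y] (1,2)
    t=2.0669 [y] (1,1)
    t=2.4000 [x] (0,1) — stop
  → r_7 = 2.4000

ranges = [4.3879, 0.8114, 0.2425, 0.2174, 1.3856, 1.2423, 2.4000]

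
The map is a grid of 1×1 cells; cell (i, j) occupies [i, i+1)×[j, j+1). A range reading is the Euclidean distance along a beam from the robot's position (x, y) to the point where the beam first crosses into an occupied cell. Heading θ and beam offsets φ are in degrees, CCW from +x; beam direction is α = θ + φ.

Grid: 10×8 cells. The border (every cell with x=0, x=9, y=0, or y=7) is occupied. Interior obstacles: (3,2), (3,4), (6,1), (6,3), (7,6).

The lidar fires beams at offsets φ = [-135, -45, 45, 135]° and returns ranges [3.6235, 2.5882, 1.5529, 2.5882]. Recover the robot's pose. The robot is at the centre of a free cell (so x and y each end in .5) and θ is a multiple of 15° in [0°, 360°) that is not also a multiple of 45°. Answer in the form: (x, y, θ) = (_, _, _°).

Candidates: 43 free-cell centres × 16 headings = 688 poses. Raycast each; keep the one whose scan matches to 4 dp.
  (5.5, 5.5, 150°): beam 1 = 1.9319 ≠ 3.6235 ✗
  (4.5, 5.5, 255°): beam 1 = 1.7321 ≠ 3.6235 ✗
  (5.5, 3.5, 195°): beam 1 = 3.0000 ≠ 3.6235 ✗
  (6.5, 5.5, 150°): beam 1 = 2.5882 ≠ 3.6235 ✗
  …
  (5.5, 4.5, 150°): r_1=3.6235, r_2=2.5882, r_3=1.5529, r_4=2.5882 — all match ✓
No second candidate reproduces the full scan.

(x, y, θ) = (5.5, 4.5, 150°)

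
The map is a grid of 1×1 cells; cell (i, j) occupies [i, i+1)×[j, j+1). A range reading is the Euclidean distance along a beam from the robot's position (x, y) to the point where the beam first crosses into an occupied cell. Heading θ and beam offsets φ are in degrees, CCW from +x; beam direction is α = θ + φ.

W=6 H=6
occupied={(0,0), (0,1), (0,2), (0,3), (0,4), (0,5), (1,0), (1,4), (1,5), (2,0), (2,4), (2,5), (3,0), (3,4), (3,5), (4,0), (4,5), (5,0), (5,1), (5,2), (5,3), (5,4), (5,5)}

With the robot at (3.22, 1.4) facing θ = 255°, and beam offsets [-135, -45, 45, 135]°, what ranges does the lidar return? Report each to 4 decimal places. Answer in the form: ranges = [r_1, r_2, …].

ranges = [3.0022, 0.8000, 0.4619, 2.0554]

beam 1: φ=-135°, α=120°
  cosα=-0.5000 sinα=0.8660 | (3,1) | tMaxX 0.4400 tMaxY 0.6928 | tΔX 2.0000 tΔY 1.1547
    t=0.4400 [x] (2,1)
    t=0.6928 [y] (2,2)
    t=1.8475 [y] (2,3)
    t=2.4400 [x] (1,3)
    t=3.0022 [y] (1,4) — stop
  → r_1 = 3.0022
beam 2: φ=-45°, α=210°
  cosα=-0.8660 sinα=-0.5000 | (3,1) | tMaxX 0.2540 tMaxY 0.8000 | tΔX 1.1547 tΔY 2.0000
    t=0.2540 [x] (2,1)
    t=0.8000 [y] (2,0) — stop
  → r_2 = 0.8000
beam 3: φ=45°, α=300°
  cosα=0.5000 sinα=-0.8660 | (3,1) | tMaxX 1.5600 tMaxY 0.4619 | tΔX 2.0000 tΔY 1.1547
    t=0.4619 [y] (3,0) — stop
  → r_3 = 0.4619
beam 4: φ=135°, α=30°
  cosα=0.8660 sinα=0.5000 | (3,1) | tMaxX 0.9007 tMaxY 1.2000 | tΔX 1.1547 tΔY 2.0000
    t=0.9007 [x] (4,1)
    t=1.2000 [y] (4,2)
    t=2.0554 [x] (5,2) — stop
  → r_4 = 2.0554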